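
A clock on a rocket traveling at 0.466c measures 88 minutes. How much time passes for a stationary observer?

Proper time Δt₀ = 88 minutes
γ = 1/√(1 - 0.466²) = 1.1302
Δt = γΔt₀ = 1.1302 × 88 = 99.46 minutes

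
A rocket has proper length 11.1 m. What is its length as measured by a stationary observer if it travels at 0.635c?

Proper length L₀ = 11.1 m
γ = 1/√(1 - 0.635²) = 1.2945
L = L₀/γ = 11.1/1.2945 = 8.575 m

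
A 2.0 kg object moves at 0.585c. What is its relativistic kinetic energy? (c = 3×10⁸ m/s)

γ = 1/√(1 - 0.585²) = 1.233
γ - 1 = 0.2330
KE = (γ-1)mc² = 0.2330 × 2.0 × (3×10⁸)² = 4.194×10¹⁶ J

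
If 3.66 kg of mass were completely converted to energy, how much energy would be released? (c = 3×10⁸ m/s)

Using E = mc²:
c² = (3×10⁸)² = 9×10¹⁶ m²/s²
E = 3.66 × 9×10¹⁶ = 3.294×10¹⁷ J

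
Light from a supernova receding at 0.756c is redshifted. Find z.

β = 0.756
(1+β)/(1-β) = 1.756/0.244 = 7.197
√(7.197) = 2.683
z = 2.683 - 1 = 1.683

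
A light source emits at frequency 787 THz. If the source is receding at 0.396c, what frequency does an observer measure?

β = v/c = 0.396
(1-β)/(1+β) = 0.604/1.396 = 0.4327
Doppler factor = √(0.4327) = 0.6578
f_obs = 787 × 0.6578 = 517.7 THz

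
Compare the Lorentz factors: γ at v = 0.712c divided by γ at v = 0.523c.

γ₁ = 1/√(1 - 0.712²) = 1.424
γ₂ = 1/√(1 - 0.523²) = 1.173
γ₁/γ₂ = 1.424/1.173 = 1.214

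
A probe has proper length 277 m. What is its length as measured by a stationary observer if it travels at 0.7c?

Proper length L₀ = 277 m
γ = 1/√(1 - 0.7²) = 1.4003
L = L₀/γ = 277/1.4003 = 197.8 m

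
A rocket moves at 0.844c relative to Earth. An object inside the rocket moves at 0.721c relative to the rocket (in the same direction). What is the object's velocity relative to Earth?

u = (u' + v)/(1 + u'v/c²)
Numerator: 0.721 + 0.844 = 1.565
Denominator: 1 + 0.608524 = 1.608524
u = 1.565/1.608524 = 0.9729c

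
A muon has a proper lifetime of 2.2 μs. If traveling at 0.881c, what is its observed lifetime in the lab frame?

Proper lifetime τ₀ = 2.2 μs
γ = 1/√(1 - 0.881²) = 2.1136
τ = γτ₀ = 2.1136 × 2.2 μs = 4.650 μs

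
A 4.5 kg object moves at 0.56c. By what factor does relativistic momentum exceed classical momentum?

p_rel = γmv, p_class = mv
Ratio = γ = 1/√(1 - 0.56²) = 1.207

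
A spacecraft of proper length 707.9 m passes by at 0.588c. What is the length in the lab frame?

Proper length L₀ = 707.9 m
γ = 1/√(1 - 0.588²) = 1.2363
L = L₀/γ = 707.9/1.2363 = 572.6 m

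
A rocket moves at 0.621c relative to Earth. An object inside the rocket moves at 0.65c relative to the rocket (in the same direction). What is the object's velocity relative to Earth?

u = (u' + v)/(1 + u'v/c²)
Numerator: 0.65 + 0.621 = 1.271
Denominator: 1 + 0.40365 = 1.40365
u = 1.271/1.40365 = 0.9055c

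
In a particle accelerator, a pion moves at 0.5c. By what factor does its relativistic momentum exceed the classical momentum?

p_rel = γmv, p_class = mv
Ratio = γ = 1/√(1 - 0.5²)
= 1/√(0.75) = 1.155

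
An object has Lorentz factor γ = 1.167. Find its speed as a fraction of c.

From γ = 1/√(1 - v²/c²):
1/γ² = 1/1.167² = 0.7343
v²/c² = 1 - 0.7343 = 0.2657
v/c = √(0.2657) = 0.5155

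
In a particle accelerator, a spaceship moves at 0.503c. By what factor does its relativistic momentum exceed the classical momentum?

p_rel = γmv, p_class = mv
Ratio = γ = 1/√(1 - 0.503²)
= 1/√(0.746991) = 1.157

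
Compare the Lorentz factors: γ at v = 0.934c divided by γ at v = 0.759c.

γ₁ = 1/√(1 - 0.934²) = 2.799
γ₂ = 1/√(1 - 0.759²) = 1.536
γ₁/γ₂ = 2.799/1.536 = 1.822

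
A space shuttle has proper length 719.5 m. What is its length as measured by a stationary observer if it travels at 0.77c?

Proper length L₀ = 719.5 m
γ = 1/√(1 - 0.77²) = 1.5673
L = L₀/γ = 719.5/1.5673 = 459.1 m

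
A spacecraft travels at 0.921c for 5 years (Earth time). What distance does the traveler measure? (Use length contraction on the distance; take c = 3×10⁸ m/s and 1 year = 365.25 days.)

Earth distance: d = v × t = 0.921c × 5 yr = 4.360×10¹⁶ m
γ = 2.567
d' = d/γ = 4.360×10¹⁶/2.567 = 1.698×10¹⁶ m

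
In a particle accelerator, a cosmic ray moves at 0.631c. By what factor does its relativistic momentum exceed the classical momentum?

p_rel = γmv, p_class = mv
Ratio = γ = 1/√(1 - 0.631²)
= 1/√(0.601839) = 1.289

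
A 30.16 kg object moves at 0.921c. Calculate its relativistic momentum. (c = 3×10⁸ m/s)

γ = 1/√(1 - 0.921²) = 2.567
v = 0.921 × 3×10⁸ = 2.763×10⁸ m/s
p = γmv = 2.567 × 30.16 × 2.763×10⁸ = 2.139×10¹⁰ kg·m/s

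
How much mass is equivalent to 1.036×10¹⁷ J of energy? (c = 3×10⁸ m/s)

From E = mc², we get m = E/c²
c² = (3×10⁸)² = 9×10¹⁶ m²/s²
m = 1.036×10¹⁷ / 9×10¹⁶ = 1.151 kg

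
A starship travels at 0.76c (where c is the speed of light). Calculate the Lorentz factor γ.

v/c = 0.76, so (v/c)² = 0.5776
1 - (v/c)² = 0.4224
γ = 1/√(0.4224) = 1.539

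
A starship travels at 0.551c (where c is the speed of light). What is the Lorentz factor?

v/c = 0.551, so (v/c)² = 0.303601
1 - (v/c)² = 0.696399
γ = 1/√(0.696399) = 1.198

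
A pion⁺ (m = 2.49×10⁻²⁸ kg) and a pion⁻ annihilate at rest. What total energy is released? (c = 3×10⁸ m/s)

Both particles have the same rest mass, so total mass = 2m
E = 2m·c² = 2 × 2.49×10⁻²⁸ × (3×10⁸)²
= 2 × 2.49×10⁻²⁸ × 9×10¹⁶
= 4.482×10⁻¹¹ J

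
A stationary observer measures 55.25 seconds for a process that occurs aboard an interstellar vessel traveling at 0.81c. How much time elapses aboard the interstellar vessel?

Dilated time Δt = 55.25 seconds
γ = 1/√(1 - 0.81²) = 1.705
Δt₀ = Δt/γ = 55.25/1.705 = 32.40 seconds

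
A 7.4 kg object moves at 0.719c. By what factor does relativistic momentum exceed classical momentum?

p_rel = γmv, p_class = mv
Ratio = γ = 1/√(1 - 0.719²) = 1.439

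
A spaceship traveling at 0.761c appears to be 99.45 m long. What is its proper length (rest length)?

Contracted length L = 99.45 m
γ = 1/√(1 - 0.761²) = 1.541
L₀ = γL = 1.541 × 99.45 = 153.3 m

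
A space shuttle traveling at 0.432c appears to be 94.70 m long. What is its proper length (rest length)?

Contracted length L = 94.70 m
γ = 1/√(1 - 0.432²) = 1.109
L₀ = γL = 1.109 × 94.70 = 105.0 m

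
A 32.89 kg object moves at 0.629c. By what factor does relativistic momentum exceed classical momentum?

p_rel = γmv, p_class = mv
Ratio = γ = 1/√(1 - 0.629²) = 1.286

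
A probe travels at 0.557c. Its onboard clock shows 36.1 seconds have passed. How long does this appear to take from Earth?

Proper time Δt₀ = 36.1 seconds
γ = 1/√(1 - 0.557²) = 1.2041
Δt = γΔt₀ = 1.2041 × 36.1 = 43.47 seconds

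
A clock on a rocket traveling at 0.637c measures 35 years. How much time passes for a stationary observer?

Proper time Δt₀ = 35 years
γ = 1/√(1 - 0.637²) = 1.297
Δt = γΔt₀ = 1.297 × 35 = 45.40 years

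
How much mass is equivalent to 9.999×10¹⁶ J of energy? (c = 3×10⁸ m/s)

From E = mc², we get m = E/c²
c² = (3×10⁸)² = 9×10¹⁶ m²/s²
m = 9.999×10¹⁶ / 9×10¹⁶ = 1.111 kg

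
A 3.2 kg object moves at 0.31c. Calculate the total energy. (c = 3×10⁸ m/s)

γ = 1/√(1 - 0.31²) = 1.0518
mc² = 3.2 × (3×10⁸)² = 2.880×10¹⁷ J
E = γmc² = 1.0518 × 2.880×10¹⁷ = 3.029×10¹⁷ J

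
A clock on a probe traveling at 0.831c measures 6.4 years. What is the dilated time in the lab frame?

Proper time Δt₀ = 6.4 years
γ = 1/√(1 - 0.831²) = 1.798
Δt = γΔt₀ = 1.798 × 6.4 = 11.51 years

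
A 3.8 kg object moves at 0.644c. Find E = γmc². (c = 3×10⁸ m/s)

γ = 1/√(1 - 0.644²) = 1.307
mc² = 3.8 × (3×10⁸)² = 3.420×10¹⁷ J
E = γmc² = 1.307 × 3.420×10¹⁷ = 4.470×10¹⁷ J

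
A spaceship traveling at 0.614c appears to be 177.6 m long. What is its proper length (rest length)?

Contracted length L = 177.6 m
γ = 1/√(1 - 0.614²) = 1.267
L₀ = γL = 1.267 × 177.6 = 225.0 m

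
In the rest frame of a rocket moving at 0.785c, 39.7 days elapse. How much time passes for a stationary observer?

Proper time Δt₀ = 39.7 days
γ = 1/√(1 - 0.785²) = 1.614
Δt = γΔt₀ = 1.614 × 39.7 = 64.08 days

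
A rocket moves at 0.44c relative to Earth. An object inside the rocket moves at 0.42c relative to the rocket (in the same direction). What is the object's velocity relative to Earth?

u = (u' + v)/(1 + u'v/c²)
Numerator: 0.42 + 0.44 = 0.86
Denominator: 1 + 0.1848 = 1.1848
u = 0.86/1.1848 = 0.7259c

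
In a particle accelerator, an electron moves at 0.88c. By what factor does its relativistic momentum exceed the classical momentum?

p_rel = γmv, p_class = mv
Ratio = γ = 1/√(1 - 0.88²)
= 1/√(0.2256) = 2.105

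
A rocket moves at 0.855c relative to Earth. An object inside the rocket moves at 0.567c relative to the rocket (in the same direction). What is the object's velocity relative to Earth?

u = (u' + v)/(1 + u'v/c²)
Numerator: 0.567 + 0.855 = 1.422
Denominator: 1 + 0.484785 = 1.484785
u = 1.422/1.484785 = 0.9577c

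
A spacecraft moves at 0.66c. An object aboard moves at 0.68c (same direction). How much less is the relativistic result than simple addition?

Classical: u' + v = 0.68 + 0.66 = 1.34c
Relativistic: u = (0.68 + 0.66)/(1 + 0.4488) = 1.34/1.4488 = 0.9249c
Difference: 1.34 - 0.9249 = 0.4151c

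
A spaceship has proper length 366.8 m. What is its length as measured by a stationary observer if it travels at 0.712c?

Proper length L₀ = 366.8 m
γ = 1/√(1 - 0.712²) = 1.424
L = L₀/γ = 366.8/1.424 = 257.6 m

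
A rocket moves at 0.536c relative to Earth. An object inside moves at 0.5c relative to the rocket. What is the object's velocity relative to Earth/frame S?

u = (u' + v)/(1 + u'v/c²)
Numerator: 0.5 + 0.536 = 1.036
Denominator: 1 + 0.268 = 1.268
u = 1.036/1.268 = 0.8170c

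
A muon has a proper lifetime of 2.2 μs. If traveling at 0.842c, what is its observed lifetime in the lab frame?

Proper lifetime τ₀ = 2.2 μs
γ = 1/√(1 - 0.842²) = 1.8536
τ = γτ₀ = 1.8536 × 2.2 μs = 4.078 μs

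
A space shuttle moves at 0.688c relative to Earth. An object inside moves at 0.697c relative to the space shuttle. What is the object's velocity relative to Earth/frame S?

u = (u' + v)/(1 + u'v/c²)
Numerator: 0.697 + 0.688 = 1.385
Denominator: 1 + 0.479536 = 1.479536
u = 1.385/1.479536 = 0.9361c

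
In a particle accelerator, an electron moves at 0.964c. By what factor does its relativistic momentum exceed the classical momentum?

p_rel = γmv, p_class = mv
Ratio = γ = 1/√(1 - 0.964²)
= 1/√(0.070704) = 3.761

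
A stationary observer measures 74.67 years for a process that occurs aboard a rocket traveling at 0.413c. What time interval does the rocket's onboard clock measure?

Dilated time Δt = 74.67 years
γ = 1/√(1 - 0.413²) = 1.09802
Δt₀ = Δt/γ = 74.67/1.09802 = 68.00 years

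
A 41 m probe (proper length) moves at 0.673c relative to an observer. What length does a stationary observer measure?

Proper length L₀ = 41 m
γ = 1/√(1 - 0.673²) = 1.352
L = L₀/γ = 41/1.352 = 30.33 m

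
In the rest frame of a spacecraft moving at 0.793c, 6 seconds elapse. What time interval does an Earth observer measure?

Proper time Δt₀ = 6 seconds
γ = 1/√(1 - 0.793²) = 1.64144
Δt = γΔt₀ = 1.64144 × 6 = 9.849 seconds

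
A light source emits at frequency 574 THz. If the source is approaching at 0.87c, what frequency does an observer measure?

β = v/c = 0.87
(1+β)/(1-β) = 1.87/0.13 = 14.385
Doppler factor = √(14.385) = 3.793
f_obs = 574 × 3.793 = 2177 THz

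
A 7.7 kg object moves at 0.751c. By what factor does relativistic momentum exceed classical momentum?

p_rel = γmv, p_class = mv
Ratio = γ = 1/√(1 - 0.751²) = 1.514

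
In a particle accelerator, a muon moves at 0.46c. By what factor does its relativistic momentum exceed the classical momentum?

p_rel = γmv, p_class = mv
Ratio = γ = 1/√(1 - 0.46²)
= 1/√(0.7884) = 1.126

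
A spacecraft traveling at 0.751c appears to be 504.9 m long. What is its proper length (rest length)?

Contracted length L = 504.9 m
γ = 1/√(1 - 0.751²) = 1.514458
L₀ = γL = 1.514458 × 504.9 = 764.6 m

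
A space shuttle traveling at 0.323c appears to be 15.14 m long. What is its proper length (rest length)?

Contracted length L = 15.14 m
γ = 1/√(1 - 0.323²) = 1.057
L₀ = γL = 1.057 × 15.14 = 16.00 m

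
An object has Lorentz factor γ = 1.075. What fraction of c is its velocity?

From γ = 1/√(1 - v²/c²):
1/γ² = 1/1.075² = 0.8653
v²/c² = 1 - 0.8653 = 0.1347
v/c = √(0.1347) = 0.3670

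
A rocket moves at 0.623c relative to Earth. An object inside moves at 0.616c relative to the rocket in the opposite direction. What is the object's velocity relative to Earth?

Object's velocity in rocket frame is u' = -0.616c
u = (u' + v)/(1 + u'v/c²) = (v - 0.616)/(1 - 0.616·v/c²)
Numerator: 0.623 - 0.616 = 0.007
Denominator: 1 - 0.383768 = 0.616232
u = 0.007/0.616232 = 0.01136c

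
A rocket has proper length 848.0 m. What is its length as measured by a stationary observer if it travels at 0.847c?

Proper length L₀ = 848.0 m
γ = 1/√(1 - 0.847²) = 1.881
L = L₀/γ = 848.0/1.881 = 450.8 m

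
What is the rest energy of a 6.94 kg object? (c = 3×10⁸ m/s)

c² = (3×10⁸)² = 9.000×10¹⁶ m²/s²
E₀ = mc² = 6.94 × 9.000×10¹⁶ = 6.246×10¹⁷ J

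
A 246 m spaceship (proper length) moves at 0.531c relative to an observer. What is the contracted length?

Proper length L₀ = 246 m
γ = 1/√(1 - 0.531²) = 1.180
L = L₀/γ = 246/1.180 = 208.5 m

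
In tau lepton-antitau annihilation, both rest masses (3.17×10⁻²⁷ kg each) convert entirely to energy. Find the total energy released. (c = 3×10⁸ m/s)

Both particles have the same rest mass, so total mass = 2m
E = 2m·c² = 2 × 3.17×10⁻²⁷ × (3×10⁸)²
= 2 × 3.17×10⁻²⁷ × 9×10¹⁶
= 5.706×10⁻¹⁰ J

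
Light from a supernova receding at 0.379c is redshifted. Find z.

β = 0.379
(1+β)/(1-β) = 1.379/0.621 = 2.2206
√(2.2206) = 1.4902
z = 1.4902 - 1 = 0.4902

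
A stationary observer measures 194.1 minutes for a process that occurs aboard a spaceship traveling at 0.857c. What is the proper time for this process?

Dilated time Δt = 194.1 minutes
γ = 1/√(1 - 0.857²) = 1.941
Δt₀ = Δt/γ = 194.1/1.941 = 100.0 minutes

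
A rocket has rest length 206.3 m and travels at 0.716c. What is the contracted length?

Proper length L₀ = 206.3 m
γ = 1/√(1 - 0.716²) = 1.4325
L = L₀/γ = 206.3/1.4325 = 144.0 m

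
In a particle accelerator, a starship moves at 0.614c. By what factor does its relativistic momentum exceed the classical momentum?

p_rel = γmv, p_class = mv
Ratio = γ = 1/√(1 - 0.614²)
= 1/√(0.623004) = 1.267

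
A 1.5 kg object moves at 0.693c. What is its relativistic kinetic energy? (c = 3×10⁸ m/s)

γ = 1/√(1 - 0.693²) = 1.3871
γ - 1 = 0.3871
KE = (γ-1)mc² = 0.3871 × 1.5 × (3×10⁸)² = 5.226×10¹⁶ J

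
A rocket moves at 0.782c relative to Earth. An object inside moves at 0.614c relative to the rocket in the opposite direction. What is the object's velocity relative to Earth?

Object's velocity in rocket frame is u' = -0.614c
u = (u' + v)/(1 + u'v/c²) = (v - 0.614)/(1 - 0.614·v/c²)
Numerator: 0.782 - 0.614 = 0.168
Denominator: 1 - 0.480148 = 0.519852
u = 0.168/0.519852 = 0.3232c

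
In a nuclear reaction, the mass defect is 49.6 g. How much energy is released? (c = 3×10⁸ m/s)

Convert mass defect: Δm = 49.6 g = 0.0496 kg
E = Δm·c² = 0.0496 × (3×10⁸)²
= 0.0496 × 9×10¹⁶ = 4.464×10¹⁵ J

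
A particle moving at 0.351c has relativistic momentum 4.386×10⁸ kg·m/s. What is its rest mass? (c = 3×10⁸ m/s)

γ = 1/√(1 - 0.351²) = 1.068
v = 0.351 × 3×10⁸ = 1.053×10⁸ m/s
m = p/(γv) = 4.386×10⁸/(1.068 × 1.053×10⁸) = 3.900 kg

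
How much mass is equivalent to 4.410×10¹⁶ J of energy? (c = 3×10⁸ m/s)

From E = mc², we get m = E/c²
c² = (3×10⁸)² = 9×10¹⁶ m²/s²
m = 4.410×10¹⁶ / 9×10¹⁶ = 0.4900 kg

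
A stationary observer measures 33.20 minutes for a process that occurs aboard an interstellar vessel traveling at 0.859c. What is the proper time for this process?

Dilated time Δt = 33.20 minutes
γ = 1/√(1 - 0.859²) = 1.953
Δt₀ = Δt/γ = 33.20/1.953 = 17.00 minutes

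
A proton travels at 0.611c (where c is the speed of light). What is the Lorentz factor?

v/c = 0.611, so (v/c)² = 0.373321
1 - (v/c)² = 0.626679
γ = 1/√(0.626679) = 1.263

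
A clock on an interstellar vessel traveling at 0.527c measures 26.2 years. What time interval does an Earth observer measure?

Proper time Δt₀ = 26.2 years
γ = 1/√(1 - 0.527²) = 1.1767
Δt = γΔt₀ = 1.1767 × 26.2 = 30.83 years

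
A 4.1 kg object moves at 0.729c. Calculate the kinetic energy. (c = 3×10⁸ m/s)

γ = 1/√(1 - 0.729²) = 1.4609
γ - 1 = 0.4609
KE = (γ-1)mc² = 0.4609 × 4.1 × (3×10⁸)² = 1.701×10¹⁷ J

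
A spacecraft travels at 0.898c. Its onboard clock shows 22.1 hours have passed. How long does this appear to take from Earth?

Proper time Δt₀ = 22.1 hours
γ = 1/√(1 - 0.898²) = 2.273
Δt = γΔt₀ = 2.273 × 22.1 = 50.23 hours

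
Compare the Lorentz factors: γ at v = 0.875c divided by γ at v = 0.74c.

γ₁ = 1/√(1 - 0.875²) = 2.066
γ₂ = 1/√(1 - 0.74²) = 1.487
γ₁/γ₂ = 2.066/1.487 = 1.389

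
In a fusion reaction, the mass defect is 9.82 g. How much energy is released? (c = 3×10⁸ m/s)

Convert mass defect: Δm = 9.82 g = 0.00982 kg
E = Δm·c² = 0.00982 × (3×10⁸)²
= 0.00982 × 9×10¹⁶ = 8.838×10¹⁴ J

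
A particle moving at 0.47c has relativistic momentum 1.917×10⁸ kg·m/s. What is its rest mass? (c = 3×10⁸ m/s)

γ = 1/√(1 - 0.47²) = 1.133
v = 0.47 × 3×10⁸ = 1.410×10⁸ m/s
m = p/(γv) = 1.917×10⁸/(1.133 × 1.410×10⁸) = 1.200 kg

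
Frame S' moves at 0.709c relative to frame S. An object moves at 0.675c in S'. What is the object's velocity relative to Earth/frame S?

u = (u' + v)/(1 + u'v/c²)
Numerator: 0.675 + 0.709 = 1.384
Denominator: 1 + 0.478575 = 1.478575
u = 1.384/1.478575 = 0.9360c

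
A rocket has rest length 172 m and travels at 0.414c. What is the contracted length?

Proper length L₀ = 172 m
γ = 1/√(1 - 0.414²) = 1.0986
L = L₀/γ = 172/1.0986 = 156.6 m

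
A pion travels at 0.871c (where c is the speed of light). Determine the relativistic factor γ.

v/c = 0.871, so (v/c)² = 0.758641
1 - (v/c)² = 0.241359
γ = 1/√(0.241359) = 2.035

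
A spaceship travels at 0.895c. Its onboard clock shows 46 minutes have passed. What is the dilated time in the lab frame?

Proper time Δt₀ = 46 minutes
γ = 1/√(1 - 0.895²) = 2.242
Δt = γΔt₀ = 2.242 × 46 = 103.1 minutes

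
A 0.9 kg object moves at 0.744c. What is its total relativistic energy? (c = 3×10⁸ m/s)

γ = 1/√(1 - 0.744²) = 1.4966
mc² = 0.9 × (3×10⁸)² = 8.100×10¹⁶ J
E = γmc² = 1.4966 × 8.100×10¹⁶ = 1.212×10¹⁷ J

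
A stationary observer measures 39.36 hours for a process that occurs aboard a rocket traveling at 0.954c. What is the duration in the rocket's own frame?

Dilated time Δt = 39.36 hours
γ = 1/√(1 - 0.954²) = 3.335
Δt₀ = Δt/γ = 39.36/3.335 = 11.80 hours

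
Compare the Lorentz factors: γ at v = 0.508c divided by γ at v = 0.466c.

γ₁ = 1/√(1 - 0.508²) = 1.161
γ₂ = 1/√(1 - 0.466²) = 1.130
γ₁/γ₂ = 1.161/1.130 = 1.027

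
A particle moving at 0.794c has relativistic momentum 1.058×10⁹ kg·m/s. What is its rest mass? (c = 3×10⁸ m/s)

γ = 1/√(1 - 0.794²) = 1.645
v = 0.794 × 3×10⁸ = 2.382×10⁸ m/s
m = p/(γv) = 1.058×10⁹/(1.645 × 2.382×10⁸) = 2.700 kg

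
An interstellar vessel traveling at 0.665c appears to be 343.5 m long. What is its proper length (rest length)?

Contracted length L = 343.5 m
γ = 1/√(1 - 0.665²) = 1.339
L₀ = γL = 1.339 × 343.5 = 459.9 m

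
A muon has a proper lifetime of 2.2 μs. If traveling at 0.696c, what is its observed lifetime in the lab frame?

Proper lifetime τ₀ = 2.2 μs
γ = 1/√(1 - 0.696²) = 1.3927
τ = γτ₀ = 1.3927 × 2.2 μs = 3.064 μs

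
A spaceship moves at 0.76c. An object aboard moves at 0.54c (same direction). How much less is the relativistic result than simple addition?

Classical: u' + v = 0.54 + 0.76 = 1.3c
Relativistic: u = (0.54 + 0.76)/(1 + 0.4104) = 1.3/1.4104 = 0.9217c
Difference: 1.3 - 0.9217 = 0.3783c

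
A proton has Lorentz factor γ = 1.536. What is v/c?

From γ = 1/√(1 - v²/c²):
1/γ² = 1/1.536² = 0.4239
v²/c² = 1 - 0.4239 = 0.5761
v/c = √(0.5761) = 0.7590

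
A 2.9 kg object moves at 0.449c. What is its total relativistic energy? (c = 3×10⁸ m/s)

γ = 1/√(1 - 0.449²) = 1.119
mc² = 2.9 × (3×10⁸)² = 2.610×10¹⁷ J
E = γmc² = 1.119 × 2.610×10¹⁷ = 2.921×10¹⁷ J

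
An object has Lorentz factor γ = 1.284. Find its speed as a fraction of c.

From γ = 1/√(1 - v²/c²):
1/γ² = 1/1.284² = 0.60655
v²/c² = 1 - 0.60655 = 0.39345
v/c = √(0.39345) = 0.6273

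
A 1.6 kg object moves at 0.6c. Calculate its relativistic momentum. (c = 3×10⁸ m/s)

γ = 1/√(1 - 0.6²) = 1.250
v = 0.6 × 3×10⁸ = 1.800×10⁸ m/s
p = γmv = 1.250 × 1.6 × 1.800×10⁸ = 3.600×10⁸ kg·m/s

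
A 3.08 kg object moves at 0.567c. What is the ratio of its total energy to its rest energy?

E = γmc², E₀ = mc²
E/E₀ = γ = 1/√(1 - 0.567²) = 1.214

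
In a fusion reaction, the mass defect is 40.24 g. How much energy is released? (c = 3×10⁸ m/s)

Convert mass defect: Δm = 40.24 g = 0.04024 kg
E = Δm·c² = 0.04024 × (3×10⁸)²
= 0.04024 × 9×10¹⁶ = 3.622×10¹⁵ J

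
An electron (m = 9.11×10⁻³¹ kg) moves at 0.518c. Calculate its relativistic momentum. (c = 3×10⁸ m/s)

γ = 1/√(1 - 0.518²) = 1.169
v = 0.518 × 3×10⁸ = 1.554×10⁸ m/s
p = γmv = 1.169 × 9.11×10⁻³¹ × 1.554×10⁸ = 1.655×10⁻²² kg·m/s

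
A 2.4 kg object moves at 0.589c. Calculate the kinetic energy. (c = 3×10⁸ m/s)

γ = 1/√(1 - 0.589²) = 1.2374
γ - 1 = 0.2374
KE = (γ-1)mc² = 0.2374 × 2.4 × (3×10⁸)² = 5.128×10¹⁶ J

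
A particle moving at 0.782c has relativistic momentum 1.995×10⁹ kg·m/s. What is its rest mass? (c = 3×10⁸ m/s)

γ = 1/√(1 - 0.782²) = 1.6044
v = 0.782 × 3×10⁸ = 2.346×10⁸ m/s
m = p/(γv) = 1.995×10⁹/(1.6044 × 2.346×10⁸) = 5.300 kg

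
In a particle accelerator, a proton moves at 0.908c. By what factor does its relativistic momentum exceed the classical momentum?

p_rel = γmv, p_class = mv
Ratio = γ = 1/√(1 - 0.908²)
= 1/√(0.175536) = 2.387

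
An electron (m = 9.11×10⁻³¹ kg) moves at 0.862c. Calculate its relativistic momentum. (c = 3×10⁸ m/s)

γ = 1/√(1 - 0.862²) = 1.9727
v = 0.862 × 3×10⁸ = 2.586×10⁸ m/s
p = γmv = 1.9727 × 9.11×10⁻³¹ × 2.586×10⁸ = 4.647×10⁻²² kg·m/s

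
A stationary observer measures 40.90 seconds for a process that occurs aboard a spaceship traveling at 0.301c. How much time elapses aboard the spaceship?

Dilated time Δt = 40.90 seconds
γ = 1/√(1 - 0.301²) = 1.0486
Δt₀ = Δt/γ = 40.90/1.0486 = 39.00 seconds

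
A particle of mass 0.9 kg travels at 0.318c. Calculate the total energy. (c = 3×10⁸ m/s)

γ = 1/√(1 - 0.318²) = 1.05475
mc² = 0.9 × (3×10⁸)² = 8.100×10¹⁶ J
E = γmc² = 1.05475 × 8.100×10¹⁶ = 8.543×10¹⁶ J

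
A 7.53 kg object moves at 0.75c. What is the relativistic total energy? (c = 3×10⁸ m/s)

γ = 1/√(1 - 0.75²) = 1.512
mc² = 7.53 × (3×10⁸)² = 6.777×10¹⁷ J
E = γmc² = 1.512 × 6.777×10¹⁷ = 1.025×10¹⁸ J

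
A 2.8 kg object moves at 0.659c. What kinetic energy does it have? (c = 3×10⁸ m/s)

γ = 1/√(1 - 0.659²) = 1.32953
γ - 1 = 0.32953
KE = (γ-1)mc² = 0.32953 × 2.8 × (3×10⁸)² = 8.304×10¹⁶ J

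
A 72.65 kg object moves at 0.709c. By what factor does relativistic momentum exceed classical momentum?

p_rel = γmv, p_class = mv
Ratio = γ = 1/√(1 - 0.709²) = 1.418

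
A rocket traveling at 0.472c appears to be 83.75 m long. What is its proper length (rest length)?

Contracted length L = 83.75 m
γ = 1/√(1 - 0.472²) = 1.1343
L₀ = γL = 1.1343 × 83.75 = 95.00 m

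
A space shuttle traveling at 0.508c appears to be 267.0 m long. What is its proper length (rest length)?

Contracted length L = 267.0 m
γ = 1/√(1 - 0.508²) = 1.161
L₀ = γL = 1.161 × 267.0 = 310.0 m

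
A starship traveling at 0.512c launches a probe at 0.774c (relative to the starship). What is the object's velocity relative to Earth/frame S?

u = (u' + v)/(1 + u'v/c²)
Numerator: 0.774 + 0.512 = 1.286
Denominator: 1 + 0.396288 = 1.396288
u = 1.286/1.396288 = 0.9210c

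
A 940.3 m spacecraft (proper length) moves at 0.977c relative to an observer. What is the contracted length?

Proper length L₀ = 940.3 m
γ = 1/√(1 - 0.977²) = 4.690
L = L₀/γ = 940.3/4.690 = 200.5 m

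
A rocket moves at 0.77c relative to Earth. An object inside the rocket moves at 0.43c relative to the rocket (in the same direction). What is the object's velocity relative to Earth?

u = (u' + v)/(1 + u'v/c²)
Numerator: 0.43 + 0.77 = 1.2
Denominator: 1 + 0.3311 = 1.3311
u = 1.2/1.3311 = 0.9015c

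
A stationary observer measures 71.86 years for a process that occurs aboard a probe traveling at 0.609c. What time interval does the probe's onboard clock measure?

Dilated time Δt = 71.86 years
γ = 1/√(1 - 0.609²) = 1.2608
Δt₀ = Δt/γ = 71.86/1.2608 = 57.00 years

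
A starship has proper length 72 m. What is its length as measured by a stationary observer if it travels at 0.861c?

Proper length L₀ = 72 m
γ = 1/√(1 - 0.861²) = 1.966
L = L₀/γ = 72/1.966 = 36.62 m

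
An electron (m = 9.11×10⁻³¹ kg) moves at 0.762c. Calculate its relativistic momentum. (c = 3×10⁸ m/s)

γ = 1/√(1 - 0.762²) = 1.5442
v = 0.762 × 3×10⁸ = 2.286×10⁸ m/s
p = γmv = 1.5442 × 9.11×10⁻³¹ × 2.286×10⁸ = 3.216×10⁻²² kg·m/s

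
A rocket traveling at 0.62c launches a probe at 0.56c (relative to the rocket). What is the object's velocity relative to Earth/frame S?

u = (u' + v)/(1 + u'v/c²)
Numerator: 0.56 + 0.62 = 1.18
Denominator: 1 + 0.3472 = 1.3472
u = 1.18/1.3472 = 0.8759c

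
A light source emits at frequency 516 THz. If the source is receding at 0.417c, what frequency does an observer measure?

β = v/c = 0.417
(1-β)/(1+β) = 0.583/1.417 = 0.4114
Doppler factor = √(0.4114) = 0.6414
f_obs = 516 × 0.6414 = 331.0 THz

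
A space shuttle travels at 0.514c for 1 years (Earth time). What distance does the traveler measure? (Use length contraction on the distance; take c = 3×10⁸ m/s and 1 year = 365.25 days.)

Earth distance: d = v × t = 0.514c × 1 yr = 4.8662×10¹⁵ m
γ = 1.1658
d' = d/γ = 4.8662×10¹⁵/1.1658 = 4.174×10¹⁵ m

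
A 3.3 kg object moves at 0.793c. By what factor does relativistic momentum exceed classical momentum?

p_rel = γmv, p_class = mv
Ratio = γ = 1/√(1 - 0.793²) = 1.641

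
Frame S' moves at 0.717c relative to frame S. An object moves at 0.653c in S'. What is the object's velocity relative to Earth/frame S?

u = (u' + v)/(1 + u'v/c²)
Numerator: 0.653 + 0.717 = 1.37
Denominator: 1 + 0.468201 = 1.468201
u = 1.37/1.468201 = 0.9331c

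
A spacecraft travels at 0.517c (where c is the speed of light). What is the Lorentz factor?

v/c = 0.517, so (v/c)² = 0.267289
1 - (v/c)² = 0.732711
γ = 1/√(0.732711) = 1.168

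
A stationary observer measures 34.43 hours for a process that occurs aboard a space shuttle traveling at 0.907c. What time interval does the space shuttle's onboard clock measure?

Dilated time Δt = 34.43 hours
γ = 1/√(1 - 0.907²) = 2.375
Δt₀ = Δt/γ = 34.43/2.375 = 14.50 hours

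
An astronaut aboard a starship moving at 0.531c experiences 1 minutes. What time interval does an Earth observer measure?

Proper time Δt₀ = 1 minutes
γ = 1/√(1 - 0.531²) = 1.180
Δt = γΔt₀ = 1.180 × 1 = 1.180 minutes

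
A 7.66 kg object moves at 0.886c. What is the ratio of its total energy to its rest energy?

E = γmc², E₀ = mc²
E/E₀ = γ = 1/√(1 - 0.886²) = 2.157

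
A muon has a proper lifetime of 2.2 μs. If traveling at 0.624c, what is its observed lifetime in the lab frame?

Proper lifetime τ₀ = 2.2 μs
γ = 1/√(1 - 0.624²) = 1.2797
τ = γτ₀ = 1.2797 × 2.2 μs = 2.815 μs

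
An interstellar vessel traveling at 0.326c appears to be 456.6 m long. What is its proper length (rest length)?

Contracted length L = 456.6 m
γ = 1/√(1 - 0.326²) = 1.0578
L₀ = γL = 1.0578 × 456.6 = 483.0 m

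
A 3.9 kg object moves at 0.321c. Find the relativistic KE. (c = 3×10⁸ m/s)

γ = 1/√(1 - 0.321²) = 1.05588
γ - 1 = 0.05588
KE = (γ-1)mc² = 0.05588 × 3.9 × (3×10⁸)² = 1.961×10¹⁶ J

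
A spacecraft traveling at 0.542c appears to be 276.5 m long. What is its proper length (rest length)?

Contracted length L = 276.5 m
γ = 1/√(1 - 0.542²) = 1.190
L₀ = γL = 1.190 × 276.5 = 329.0 m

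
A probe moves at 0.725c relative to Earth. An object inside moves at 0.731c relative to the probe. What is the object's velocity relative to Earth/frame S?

u = (u' + v)/(1 + u'v/c²)
Numerator: 0.731 + 0.725 = 1.456
Denominator: 1 + 0.529975 = 1.529975
u = 1.456/1.529975 = 0.9516c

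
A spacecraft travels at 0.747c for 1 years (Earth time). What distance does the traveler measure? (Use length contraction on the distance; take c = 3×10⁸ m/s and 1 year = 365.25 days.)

Earth distance: d = v × t = 0.747c × 1 yr = 7.072×10¹⁵ m
γ = 1.504
d' = d/γ = 7.072×10¹⁵/1.504 = 4.702×10¹⁵ m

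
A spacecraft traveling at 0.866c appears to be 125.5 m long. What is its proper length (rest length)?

Contracted length L = 125.5 m
γ = 1/√(1 - 0.866²) = 2.000
L₀ = γL = 2.000 × 125.5 = 251.0 m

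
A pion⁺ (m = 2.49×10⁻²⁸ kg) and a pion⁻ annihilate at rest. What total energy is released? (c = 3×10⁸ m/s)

Both particles have the same rest mass, so total mass = 2m
E = 2m·c² = 2 × 2.49×10⁻²⁸ × (3×10⁸)²
= 2 × 2.49×10⁻²⁸ × 9×10¹⁶
= 4.482×10⁻¹¹ J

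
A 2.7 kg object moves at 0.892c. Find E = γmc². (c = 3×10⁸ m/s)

γ = 1/√(1 - 0.892²) = 2.2122
mc² = 2.7 × (3×10⁸)² = 2.430×10¹⁷ J
E = γmc² = 2.2122 × 2.430×10¹⁷ = 5.376×10¹⁷ J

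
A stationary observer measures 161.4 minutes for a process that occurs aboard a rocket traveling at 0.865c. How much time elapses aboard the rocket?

Dilated time Δt = 161.4 minutes
γ = 1/√(1 - 0.865²) = 1.9929
Δt₀ = Δt/γ = 161.4/1.9929 = 80.99 minutes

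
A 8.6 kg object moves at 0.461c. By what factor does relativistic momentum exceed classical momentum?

p_rel = γmv, p_class = mv
Ratio = γ = 1/√(1 - 0.461²) = 1.127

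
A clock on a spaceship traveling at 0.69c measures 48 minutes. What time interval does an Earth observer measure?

Proper time Δt₀ = 48 minutes
γ = 1/√(1 - 0.69²) = 1.3816
Δt = γΔt₀ = 1.3816 × 48 = 66.32 minutes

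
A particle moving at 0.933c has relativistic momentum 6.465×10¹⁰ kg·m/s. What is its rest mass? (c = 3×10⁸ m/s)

γ = 1/√(1 - 0.933²) = 2.7787
v = 0.933 × 3×10⁸ = 2.799×10⁸ m/s
m = p/(γv) = 6.465×10¹⁰/(2.7787 × 2.799×10⁸) = 83.12 kg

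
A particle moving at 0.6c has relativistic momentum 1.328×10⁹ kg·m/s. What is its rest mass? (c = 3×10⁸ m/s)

γ = 1/√(1 - 0.6²) = 1.250
v = 0.6 × 3×10⁸ = 1.800×10⁸ m/s
m = p/(γv) = 1.328×10⁹/(1.250 × 1.800×10⁸) = 5.902 kg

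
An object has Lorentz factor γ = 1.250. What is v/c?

From γ = 1/√(1 - v²/c²):
1/γ² = 1/1.250² = 0.6400
v²/c² = 1 - 0.6400 = 0.3600
v/c = √(0.3600) = 0.6000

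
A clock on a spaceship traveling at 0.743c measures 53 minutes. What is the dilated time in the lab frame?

Proper time Δt₀ = 53 minutes
γ = 1/√(1 - 0.743²) = 1.4941
Δt = γΔt₀ = 1.4941 × 53 = 79.19 minutes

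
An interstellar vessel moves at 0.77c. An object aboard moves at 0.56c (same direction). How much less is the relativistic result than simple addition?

Classical: u' + v = 0.56 + 0.77 = 1.33c
Relativistic: u = (0.56 + 0.77)/(1 + 0.4312) = 1.33/1.4312 = 0.9293c
Difference: 1.33 - 0.9293 = 0.4007c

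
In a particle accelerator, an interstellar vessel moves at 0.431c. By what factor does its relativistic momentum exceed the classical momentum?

p_rel = γmv, p_class = mv
Ratio = γ = 1/√(1 - 0.431²)
= 1/√(0.814239) = 1.108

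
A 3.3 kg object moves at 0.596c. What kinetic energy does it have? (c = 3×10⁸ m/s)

γ = 1/√(1 - 0.596²) = 1.24535
γ - 1 = 0.24535
KE = (γ-1)mc² = 0.24535 × 3.3 × (3×10⁸)² = 7.287×10¹⁶ J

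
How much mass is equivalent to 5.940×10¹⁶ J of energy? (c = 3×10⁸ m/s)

From E = mc², we get m = E/c²
c² = (3×10⁸)² = 9×10¹⁶ m²/s²
m = 5.940×10¹⁶ / 9×10¹⁶ = 0.6600 kg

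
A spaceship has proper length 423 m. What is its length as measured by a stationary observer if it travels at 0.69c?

Proper length L₀ = 423 m
γ = 1/√(1 - 0.69²) = 1.3816
L = L₀/γ = 423/1.3816 = 306.2 m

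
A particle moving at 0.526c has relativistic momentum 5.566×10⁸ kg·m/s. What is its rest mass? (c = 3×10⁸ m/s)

γ = 1/√(1 - 0.526²) = 1.1758
v = 0.526 × 3×10⁸ = 1.578×10⁸ m/s
m = p/(γv) = 5.566×10⁸/(1.1758 × 1.578×10⁸) = 3.000 kg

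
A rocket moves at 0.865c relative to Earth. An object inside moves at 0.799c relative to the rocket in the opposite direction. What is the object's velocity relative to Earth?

Object's velocity in rocket frame is u' = -0.799c
u = (u' + v)/(1 + u'v/c²) = (v - 0.799)/(1 - 0.799·v/c²)
Numerator: 0.865 - 0.799 = 0.066
Denominator: 1 - 0.691135 = 0.308865
u = 0.066/0.308865 = 0.2137c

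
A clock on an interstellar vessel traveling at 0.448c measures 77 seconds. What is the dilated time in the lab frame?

Proper time Δt₀ = 77 seconds
γ = 1/√(1 - 0.448²) = 1.11853
Δt = γΔt₀ = 1.11853 × 77 = 86.13 seconds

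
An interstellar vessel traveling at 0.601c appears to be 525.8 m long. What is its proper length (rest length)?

Contracted length L = 525.8 m
γ = 1/√(1 - 0.601²) = 1.2512
L₀ = γL = 1.2512 × 525.8 = 657.9 m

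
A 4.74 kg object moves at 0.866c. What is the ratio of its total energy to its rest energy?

E = γmc², E₀ = mc²
E/E₀ = γ = 1/√(1 - 0.866²) = 2.000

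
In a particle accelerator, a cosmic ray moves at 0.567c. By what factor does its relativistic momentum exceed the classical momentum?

p_rel = γmv, p_class = mv
Ratio = γ = 1/√(1 - 0.567²)
= 1/√(0.678511) = 1.214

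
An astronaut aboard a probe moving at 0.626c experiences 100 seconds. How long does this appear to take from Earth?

Proper time Δt₀ = 100 seconds
γ = 1/√(1 - 0.626²) = 1.282
Δt = γΔt₀ = 1.282 × 100 = 128.2 seconds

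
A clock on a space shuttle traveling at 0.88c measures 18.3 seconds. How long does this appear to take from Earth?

Proper time Δt₀ = 18.3 seconds
γ = 1/√(1 - 0.88²) = 2.1054
Δt = γΔt₀ = 2.1054 × 18.3 = 38.53 seconds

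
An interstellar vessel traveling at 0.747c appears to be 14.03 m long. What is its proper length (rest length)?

Contracted length L = 14.03 m
γ = 1/√(1 - 0.747²) = 1.504
L₀ = γL = 1.504 × 14.03 = 21.10 m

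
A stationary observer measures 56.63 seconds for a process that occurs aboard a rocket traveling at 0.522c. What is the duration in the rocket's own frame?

Dilated time Δt = 56.63 seconds
γ = 1/√(1 - 0.522²) = 1.1724
Δt₀ = Δt/γ = 56.63/1.1724 = 48.30 seconds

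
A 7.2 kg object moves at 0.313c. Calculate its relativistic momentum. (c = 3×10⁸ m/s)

γ = 1/√(1 - 0.313²) = 1.0529
v = 0.313 × 3×10⁸ = 9.390×10⁷ m/s
p = γmv = 1.0529 × 7.2 × 9.390×10⁷ = 7.118×10⁸ kg·m/s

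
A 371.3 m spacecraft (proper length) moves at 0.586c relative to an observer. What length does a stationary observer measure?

Proper length L₀ = 371.3 m
γ = 1/√(1 - 0.586²) = 1.234
L = L₀/γ = 371.3/1.234 = 300.9 m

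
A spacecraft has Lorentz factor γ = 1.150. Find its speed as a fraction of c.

From γ = 1/√(1 - v²/c²):
1/γ² = 1/1.150² = 0.75614
v²/c² = 1 - 0.75614 = 0.24386
v/c = √(0.24386) = 0.4938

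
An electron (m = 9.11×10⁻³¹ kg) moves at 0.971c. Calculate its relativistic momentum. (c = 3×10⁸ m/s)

γ = 1/√(1 - 0.971²) = 4.183
v = 0.971 × 3×10⁸ = 2.913×10⁸ m/s
p = γmv = 4.183 × 9.11×10⁻³¹ × 2.913×10⁸ = 1.110×10⁻²¹ kg·m/s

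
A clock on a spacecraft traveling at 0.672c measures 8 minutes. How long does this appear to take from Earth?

Proper time Δt₀ = 8 minutes
γ = 1/√(1 - 0.672²) = 1.350
Δt = γΔt₀ = 1.350 × 8 = 10.80 minutes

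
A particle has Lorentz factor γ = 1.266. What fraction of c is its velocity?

From γ = 1/√(1 - v²/c²):
1/γ² = 1/1.266² = 0.62393
v²/c² = 1 - 0.62393 = 0.37607
v/c = √(0.37607) = 0.6132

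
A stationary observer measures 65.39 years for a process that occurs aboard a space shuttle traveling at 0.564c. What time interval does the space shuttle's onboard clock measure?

Dilated time Δt = 65.39 years
γ = 1/√(1 - 0.564²) = 1.211
Δt₀ = Δt/γ = 65.39/1.211 = 54.00 years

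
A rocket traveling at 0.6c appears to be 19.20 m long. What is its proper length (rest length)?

Contracted length L = 19.20 m
γ = 1/√(1 - 0.6²) = 1.250
L₀ = γL = 1.250 × 19.20 = 24.00 m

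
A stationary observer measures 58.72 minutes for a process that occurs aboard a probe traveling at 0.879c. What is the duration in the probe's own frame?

Dilated time Δt = 58.72 minutes
γ = 1/√(1 - 0.879²) = 2.097
Δt₀ = Δt/γ = 58.72/2.097 = 28.00 minutes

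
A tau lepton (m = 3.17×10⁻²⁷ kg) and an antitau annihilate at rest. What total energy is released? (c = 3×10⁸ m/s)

Both particles have the same rest mass, so total mass = 2m
E = 2m·c² = 2 × 3.17×10⁻²⁷ × (3×10⁸)²
= 2 × 3.17×10⁻²⁷ × 9×10¹⁶
= 5.706×10⁻¹⁰ J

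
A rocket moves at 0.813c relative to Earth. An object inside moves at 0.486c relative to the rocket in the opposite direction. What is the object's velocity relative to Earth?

Object's velocity in rocket frame is u' = -0.486c
u = (u' + v)/(1 + u'v/c²) = (v - 0.486)/(1 - 0.486·v/c²)
Numerator: 0.813 - 0.486 = 0.327
Denominator: 1 - 0.395118 = 0.604882
u = 0.327/0.604882 = 0.5406c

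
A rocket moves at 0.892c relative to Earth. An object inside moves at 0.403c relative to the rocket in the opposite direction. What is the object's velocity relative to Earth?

Object's velocity in rocket frame is u' = -0.403c
u = (u' + v)/(1 + u'v/c²) = (v - 0.403)/(1 - 0.403·v/c²)
Numerator: 0.892 - 0.403 = 0.489
Denominator: 1 - 0.359476 = 0.640524
u = 0.489/0.640524 = 0.7634c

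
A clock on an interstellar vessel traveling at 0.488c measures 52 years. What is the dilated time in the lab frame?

Proper time Δt₀ = 52 years
γ = 1/√(1 - 0.488²) = 1.1457
Δt = γΔt₀ = 1.1457 × 52 = 59.58 years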